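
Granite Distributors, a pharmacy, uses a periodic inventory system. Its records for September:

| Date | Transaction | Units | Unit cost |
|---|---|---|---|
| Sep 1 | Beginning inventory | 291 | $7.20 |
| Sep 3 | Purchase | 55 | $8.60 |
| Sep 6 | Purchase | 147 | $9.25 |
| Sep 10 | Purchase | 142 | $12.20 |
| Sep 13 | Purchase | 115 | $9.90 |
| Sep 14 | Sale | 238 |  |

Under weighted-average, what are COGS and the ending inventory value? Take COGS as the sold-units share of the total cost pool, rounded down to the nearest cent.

Sep 14, sell 238: 238/750 × $6,798.85 → $2,157.50
Ending inventory (cost pool remaining) = $4,641.35

COGS = $2,157.50; ending inventory = $4,641.35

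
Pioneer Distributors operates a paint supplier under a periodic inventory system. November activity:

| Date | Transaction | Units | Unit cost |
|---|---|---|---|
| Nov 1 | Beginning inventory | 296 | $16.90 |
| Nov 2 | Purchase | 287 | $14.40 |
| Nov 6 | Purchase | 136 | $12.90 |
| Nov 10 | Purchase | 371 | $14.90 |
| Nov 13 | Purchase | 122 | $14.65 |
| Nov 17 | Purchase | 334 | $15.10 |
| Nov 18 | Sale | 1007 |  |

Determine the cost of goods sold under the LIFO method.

COGS = $14,746.60

Nov 18, 1007 sold [LIFO — newest first]: 334 @ $15.10 + 122 @ $14.65 + 371 @ $14.90 + 136 @ $12.90 + 44 @ $14.40 = $14,746.60
Ending inventory: 296 @ $16.90 + 243 @ $14.40 = $8,501.60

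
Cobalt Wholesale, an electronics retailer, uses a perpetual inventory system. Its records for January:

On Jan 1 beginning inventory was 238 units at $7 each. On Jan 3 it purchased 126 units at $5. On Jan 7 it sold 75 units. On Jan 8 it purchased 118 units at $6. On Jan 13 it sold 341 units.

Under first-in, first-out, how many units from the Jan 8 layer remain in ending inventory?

66

Jan 7, 75 sold [FIFO — oldest first]: 75 @ $7 = $525
Jan 13, 341 sold [FIFO — oldest first]: 163 @ $7 + 126 @ $5 + 52 @ $6 = $2,083
Total COGS = $525 + $2,083 = $2,608
Ending inventory: 66 @ $6 = $396
Check: goods available $3,004 = COGS $2,608 + ending $396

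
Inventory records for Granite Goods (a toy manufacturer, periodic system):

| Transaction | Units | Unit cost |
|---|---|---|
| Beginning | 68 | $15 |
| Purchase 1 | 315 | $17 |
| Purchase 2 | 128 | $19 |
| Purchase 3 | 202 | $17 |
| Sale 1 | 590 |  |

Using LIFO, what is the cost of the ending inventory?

Ending inventory = $1,955

Sale 1 (590) [LIFO — newest first]: 202 @ $17 + 128 @ $19 + 260 @ $17 = $10,286
Ending inventory: 68 @ $15 + 55 @ $17 = $1,955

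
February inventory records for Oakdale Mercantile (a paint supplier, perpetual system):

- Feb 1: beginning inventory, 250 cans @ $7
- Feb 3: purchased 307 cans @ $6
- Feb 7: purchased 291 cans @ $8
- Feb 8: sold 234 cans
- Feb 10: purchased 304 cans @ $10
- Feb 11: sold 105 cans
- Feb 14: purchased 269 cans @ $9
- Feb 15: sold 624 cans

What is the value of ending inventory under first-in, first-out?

Feb 8, 234 sold [FIFO — oldest first]: 234 @ $7 = $1,638
Feb 11, 105 sold [FIFO — oldest first]: 16 @ $7 + 89 @ $6 = $646
Feb 15, 624 sold [FIFO — oldest first]: 218 @ $6 + 291 @ $8 + 115 @ $10 = $4,786
Total COGS = $1,638 + $646 + $4,786 = $7,070
Ending inventory: 189 @ $10 + 269 @ $9 = $4,311
Check: goods available $11,381 = COGS $7,070 + ending $4,311

Ending inventory = $4,311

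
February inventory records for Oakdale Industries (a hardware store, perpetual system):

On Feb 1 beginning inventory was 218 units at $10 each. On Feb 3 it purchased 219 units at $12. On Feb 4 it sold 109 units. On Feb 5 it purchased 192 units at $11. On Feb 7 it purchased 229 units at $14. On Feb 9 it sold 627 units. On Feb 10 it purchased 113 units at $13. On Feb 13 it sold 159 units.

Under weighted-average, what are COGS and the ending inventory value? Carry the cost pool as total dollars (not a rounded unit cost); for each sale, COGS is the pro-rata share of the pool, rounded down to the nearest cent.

After Feb 1: 218 on hand, pool $2,180.00 (≈ $10.0000 each)
After Feb 3: 437 on hand, pool $4,808.00 (≈ $11.0023 each)
Feb 4, sell 109: 109/437 × $4,808.00 → $1,199.24
After Feb 5: 520 on hand, pool $5,720.76 (≈ $11.0015 each)
After Feb 7: 749 on hand, pool $8,926.76 (≈ $11.9182 each)
Feb 9, sell 627: 627/749 × $8,926.76 → $7,472.73
After Feb 10: 235 on hand, pool $2,923.03 (≈ $12.4384 each)
Feb 13, sell 159: 159/235 × $2,923.03 → $1,977.70
Total COGS = $1,199.24 + $7,472.73 + $1,977.70 = $10,649.67
Ending inventory (cost pool remaining) = $945.33
Check: goods available $11,595.00 = COGS $10,649.67 + ending $945.33

COGS = $10,649.67; ending inventory = $945.33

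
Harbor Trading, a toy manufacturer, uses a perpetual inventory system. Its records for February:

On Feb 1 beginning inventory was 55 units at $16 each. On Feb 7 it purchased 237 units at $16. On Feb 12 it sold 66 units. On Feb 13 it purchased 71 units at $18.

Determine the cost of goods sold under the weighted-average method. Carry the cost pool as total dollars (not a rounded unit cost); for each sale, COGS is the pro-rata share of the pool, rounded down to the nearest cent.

After Feb 1: 55 on hand, pool $880.00 (≈ $16.0000 each)
After Feb 7: 292 on hand, pool $4,672.00 (≈ $16.0000 each)
Feb 12, sell 66: 66/292 × $4,672.00 → $1,056.00
After Feb 13: 297 on hand, pool $4,894.00 (≈ $16.4781 each)
Ending inventory (cost pool remaining) = $4,894.00

COGS = $1,056.00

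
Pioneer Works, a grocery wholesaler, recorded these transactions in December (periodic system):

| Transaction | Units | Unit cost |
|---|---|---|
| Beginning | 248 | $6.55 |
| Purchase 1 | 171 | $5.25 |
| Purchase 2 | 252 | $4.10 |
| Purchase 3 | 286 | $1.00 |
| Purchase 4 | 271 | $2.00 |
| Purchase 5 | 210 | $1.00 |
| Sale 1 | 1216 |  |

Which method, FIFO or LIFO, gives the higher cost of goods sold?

FIFO COGS: 248 @ $6.55 + 171 @ $5.25 + 252 @ $4.10 + 286 @ $1.00 + 259 @ $2.00 = $4,359.35
LIFO COGS: 210 @ $1.00 + 271 @ $2.00 + 286 @ $1.00 + 252 @ $4.10 + 171 @ $5.25 + 26 @ $6.55 = $3,139.25

FIFO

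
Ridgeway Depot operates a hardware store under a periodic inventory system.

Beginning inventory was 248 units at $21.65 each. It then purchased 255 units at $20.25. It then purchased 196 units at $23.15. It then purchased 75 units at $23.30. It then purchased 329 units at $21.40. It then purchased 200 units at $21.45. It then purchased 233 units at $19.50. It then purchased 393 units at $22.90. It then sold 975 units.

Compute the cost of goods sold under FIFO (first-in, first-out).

Sale 1 (975) [FIFO — oldest first]: 248 @ $21.65 + 255 @ $20.25 + 196 @ $23.15 + 75 @ $23.30 + 201 @ $21.40 = $21,119.25
Ending inventory: 128 @ $21.40 + 200 @ $21.45 + 233 @ $19.50 + 393 @ $22.90 = $20,572.40

COGS = $21,119.25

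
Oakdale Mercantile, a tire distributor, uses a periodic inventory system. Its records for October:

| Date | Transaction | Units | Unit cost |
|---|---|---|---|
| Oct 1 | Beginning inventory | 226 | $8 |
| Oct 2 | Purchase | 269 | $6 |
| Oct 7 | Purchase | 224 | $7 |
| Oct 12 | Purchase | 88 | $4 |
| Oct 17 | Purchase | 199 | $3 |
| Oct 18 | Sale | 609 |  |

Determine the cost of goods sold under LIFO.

Oct 18, 609 sold [LIFO — newest first]: 199 @ $3 + 88 @ $4 + 224 @ $7 + 98 @ $6 = $3,105
Ending inventory: 226 @ $8 + 171 @ $6 = $2,834
Check: goods available $5,939 = COGS $3,105 + ending $2,834

COGS = $3,105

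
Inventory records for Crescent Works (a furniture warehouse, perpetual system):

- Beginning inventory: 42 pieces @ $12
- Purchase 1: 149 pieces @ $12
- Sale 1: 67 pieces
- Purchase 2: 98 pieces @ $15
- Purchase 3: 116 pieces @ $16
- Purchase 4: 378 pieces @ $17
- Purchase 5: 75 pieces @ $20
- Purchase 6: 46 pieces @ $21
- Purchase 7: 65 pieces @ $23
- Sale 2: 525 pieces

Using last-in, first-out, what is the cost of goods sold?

COGS = $10,528

Sale 1 (67) [LIFO — newest first]: 67 @ $12 = $804
Sale 2 (525) [LIFO — newest first]: 65 @ $23 + 46 @ $21 + 75 @ $20 + 339 @ $17 = $9,724
Total COGS = $804 + $9,724 = $10,528
Ending inventory: 42 @ $12 + 82 @ $12 + 98 @ $15 + 116 @ $16 + 39 @ $17 = $5,477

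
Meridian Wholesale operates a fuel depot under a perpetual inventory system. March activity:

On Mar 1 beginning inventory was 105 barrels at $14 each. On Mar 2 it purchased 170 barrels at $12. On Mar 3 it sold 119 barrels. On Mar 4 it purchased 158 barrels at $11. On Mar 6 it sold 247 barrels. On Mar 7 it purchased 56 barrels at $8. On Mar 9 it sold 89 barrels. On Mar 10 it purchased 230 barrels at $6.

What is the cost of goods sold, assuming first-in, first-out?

COGS = $5,424

Mar 3, 119 sold [FIFO — oldest first]: 105 @ $14 + 14 @ $12 = $1,638
Mar 6, 247 sold [FIFO — oldest first]: 156 @ $12 + 91 @ $11 = $2,873
Mar 9, 89 sold [FIFO — oldest first]: 67 @ $11 + 22 @ $8 = $913
Total COGS = $1,638 + $2,873 + $913 = $5,424
Ending inventory: 34 @ $8 + 230 @ $6 = $1,652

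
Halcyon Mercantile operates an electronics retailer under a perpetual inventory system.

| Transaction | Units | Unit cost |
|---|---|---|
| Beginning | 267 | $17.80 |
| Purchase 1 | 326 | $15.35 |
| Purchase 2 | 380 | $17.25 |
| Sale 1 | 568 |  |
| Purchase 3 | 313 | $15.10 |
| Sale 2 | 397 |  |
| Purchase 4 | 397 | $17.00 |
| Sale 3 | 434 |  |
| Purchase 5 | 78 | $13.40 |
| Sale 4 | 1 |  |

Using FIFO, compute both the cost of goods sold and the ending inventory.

Sale 1 (568) [FIFO — oldest first]: 267 @ $17.80 + 301 @ $15.35 = $9,372.95
Sale 2 (397) [FIFO — oldest first]: 25 @ $15.35 + 372 @ $17.25 = $6,800.75
Sale 3 (434) [FIFO — oldest first]: 8 @ $17.25 + 313 @ $15.10 + 113 @ $17.00 = $6,785.30
Sale 4 (1) [FIFO — oldest first]: 1 @ $17.00 = $17.00
Total COGS = $9,372.95 + $6,800.75 + $6,785.30 + $17.00 = $22,976.00
Ending inventory: 283 @ $17.00 + 78 @ $13.40 = $5,856.20
Check: goods available $28,832.20 = COGS $22,976.00 + ending $5,856.20

COGS = $22,976.00; ending inventory = $5,856.20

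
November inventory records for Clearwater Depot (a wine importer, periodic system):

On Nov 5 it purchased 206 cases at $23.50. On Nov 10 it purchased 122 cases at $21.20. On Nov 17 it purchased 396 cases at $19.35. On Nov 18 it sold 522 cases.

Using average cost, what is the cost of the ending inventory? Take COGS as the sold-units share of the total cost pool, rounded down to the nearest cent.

Nov 18, sell 522: 522/724 × $15,090.00 → $10,879.80
Ending inventory (cost pool remaining) = $4,210.20

Ending inventory = $4,210.20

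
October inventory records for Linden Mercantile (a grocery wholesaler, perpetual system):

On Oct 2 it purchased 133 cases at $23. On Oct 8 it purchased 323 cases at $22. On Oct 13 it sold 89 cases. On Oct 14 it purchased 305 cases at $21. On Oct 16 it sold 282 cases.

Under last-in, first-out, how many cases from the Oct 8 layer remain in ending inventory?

Oct 13, 89 sold [LIFO — newest first]: 89 @ $22 = $1,958
Oct 16, 282 sold [LIFO — newest first]: 282 @ $21 = $5,922
Total COGS = $1,958 + $5,922 = $7,880
Ending inventory: 133 @ $23 + 234 @ $22 + 23 @ $21 = $8,690

234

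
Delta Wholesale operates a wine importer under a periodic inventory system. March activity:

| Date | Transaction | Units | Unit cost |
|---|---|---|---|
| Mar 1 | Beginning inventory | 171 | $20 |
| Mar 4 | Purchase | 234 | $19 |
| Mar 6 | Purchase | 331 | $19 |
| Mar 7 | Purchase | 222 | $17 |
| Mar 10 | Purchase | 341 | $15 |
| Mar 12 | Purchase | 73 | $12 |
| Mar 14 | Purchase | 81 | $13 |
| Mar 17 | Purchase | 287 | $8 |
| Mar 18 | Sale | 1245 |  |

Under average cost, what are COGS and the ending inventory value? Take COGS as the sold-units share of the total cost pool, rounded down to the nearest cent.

Mar 18, sell 1245: 1245/1740 × $27,269.00 → $19,511.43
Ending inventory (cost pool remaining) = $7,757.57
Check: goods available $27,269.00 = COGS $19,511.43 + ending $7,757.57

COGS = $19,511.43; ending inventory = $7,757.57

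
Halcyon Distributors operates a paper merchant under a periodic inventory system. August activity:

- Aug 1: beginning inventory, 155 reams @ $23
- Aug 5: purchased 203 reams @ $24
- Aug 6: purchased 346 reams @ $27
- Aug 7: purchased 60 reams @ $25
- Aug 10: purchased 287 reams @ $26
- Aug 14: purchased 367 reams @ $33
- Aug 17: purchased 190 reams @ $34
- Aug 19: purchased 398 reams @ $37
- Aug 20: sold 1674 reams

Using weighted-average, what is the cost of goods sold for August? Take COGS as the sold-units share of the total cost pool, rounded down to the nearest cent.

COGS = $50,101.50

Aug 20, sell 1674: 1674/2006 × $60,038.00 → $50,101.50
Ending inventory (cost pool remaining) = $9,936.50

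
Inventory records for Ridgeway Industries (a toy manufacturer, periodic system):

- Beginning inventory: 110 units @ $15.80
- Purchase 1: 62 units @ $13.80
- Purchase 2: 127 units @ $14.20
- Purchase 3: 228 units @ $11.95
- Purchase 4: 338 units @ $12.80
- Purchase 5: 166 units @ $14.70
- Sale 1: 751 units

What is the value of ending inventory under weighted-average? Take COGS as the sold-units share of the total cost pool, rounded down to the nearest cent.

Sale 1, sell 751: 751/1031 × $13,888.20 → $10,116.42
Ending inventory (cost pool remaining) = $3,771.78

Ending inventory = $3,771.78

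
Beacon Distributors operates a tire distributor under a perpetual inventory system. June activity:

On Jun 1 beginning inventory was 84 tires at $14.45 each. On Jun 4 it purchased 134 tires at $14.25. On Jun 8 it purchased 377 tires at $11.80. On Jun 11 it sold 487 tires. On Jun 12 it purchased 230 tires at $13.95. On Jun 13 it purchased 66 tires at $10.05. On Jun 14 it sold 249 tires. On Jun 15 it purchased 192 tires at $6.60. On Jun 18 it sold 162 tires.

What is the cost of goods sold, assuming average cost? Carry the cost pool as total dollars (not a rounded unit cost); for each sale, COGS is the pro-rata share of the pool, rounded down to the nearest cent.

COGS = $10,962.20

After Jun 1: 84 on hand, pool $1,213.80 (≈ $14.4500 each)
After Jun 4: 218 on hand, pool $3,123.30 (≈ $14.3271 each)
After Jun 8: 595 on hand, pool $7,571.90 (≈ $12.7259 each)
Jun 11, sell 487: 487/595 × $7,571.90 → $6,197.50
After Jun 12: 338 on hand, pool $4,582.90 (≈ $13.5589 each)
After Jun 13: 404 on hand, pool $5,246.20 (≈ $12.9856 each)
Jun 14, sell 249: 249/404 × $5,246.20 → $3,233.42
After Jun 15: 347 on hand, pool $3,279.98 (≈ $9.4524 each)
Jun 18, sell 162: 162/347 × $3,279.98 → $1,531.28
Total COGS = $6,197.50 + $3,233.42 + $1,531.28 = $10,962.20
Ending inventory (cost pool remaining) = $1,748.70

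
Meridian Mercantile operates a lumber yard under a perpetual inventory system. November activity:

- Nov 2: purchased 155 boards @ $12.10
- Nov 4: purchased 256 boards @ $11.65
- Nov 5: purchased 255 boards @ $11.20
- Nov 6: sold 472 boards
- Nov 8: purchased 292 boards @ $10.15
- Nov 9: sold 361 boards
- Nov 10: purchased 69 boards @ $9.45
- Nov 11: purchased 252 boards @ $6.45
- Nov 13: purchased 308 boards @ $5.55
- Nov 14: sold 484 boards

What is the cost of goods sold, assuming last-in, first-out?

Nov 6, 472 sold [LIFO — newest first]: 255 @ $11.20 + 217 @ $11.65 = $5,384.05
Nov 9, 361 sold [LIFO — newest first]: 292 @ $10.15 + 39 @ $11.65 + 30 @ $12.10 = $3,781.15
Nov 14, 484 sold [LIFO — newest first]: 308 @ $5.55 + 176 @ $6.45 = $2,844.60
Total COGS = $5,384.05 + $3,781.15 + $2,844.60 = $12,009.80
Ending inventory: 125 @ $12.10 + 69 @ $9.45 + 76 @ $6.45 = $2,654.75
Check: goods available $14,664.55 = COGS $12,009.80 + ending $2,654.75

COGS = $12,009.80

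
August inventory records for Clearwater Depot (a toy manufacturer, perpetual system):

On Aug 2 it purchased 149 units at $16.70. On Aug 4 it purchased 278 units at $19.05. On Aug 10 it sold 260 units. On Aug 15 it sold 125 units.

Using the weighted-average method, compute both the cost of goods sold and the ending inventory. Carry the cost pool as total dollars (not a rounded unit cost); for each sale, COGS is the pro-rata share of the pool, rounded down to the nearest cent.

After Aug 2: 149 on hand, pool $2,488.30 (≈ $16.7000 each)
After Aug 4: 427 on hand, pool $7,784.20 (≈ $18.2300 each)
Aug 10, sell 260: 260/427 × $7,784.20 → $4,739.79
Aug 15, sell 125: 125/167 × $3,044.41 → $2,278.75
Total COGS = $4,739.79 + $2,278.75 = $7,018.54
Ending inventory (cost pool remaining) = $765.66
Check: goods available $7,784.20 = COGS $7,018.54 + ending $765.66

COGS = $7,018.54; ending inventory = $765.66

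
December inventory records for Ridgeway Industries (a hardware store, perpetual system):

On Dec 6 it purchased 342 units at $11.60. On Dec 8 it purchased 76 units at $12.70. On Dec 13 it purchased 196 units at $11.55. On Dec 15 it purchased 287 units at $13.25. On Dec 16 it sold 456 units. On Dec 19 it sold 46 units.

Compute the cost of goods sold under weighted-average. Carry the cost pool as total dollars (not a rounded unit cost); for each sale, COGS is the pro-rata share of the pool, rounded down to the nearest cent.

After Dec 6: 342 on hand, pool $3,967.20 (≈ $11.6000 each)
After Dec 8: 418 on hand, pool $4,932.40 (≈ $11.8000 each)
After Dec 13: 614 on hand, pool $7,196.20 (≈ $11.7202 each)
After Dec 15: 901 on hand, pool $10,998.95 (≈ $12.2075 each)
Dec 16, sell 456: 456/901 × $10,998.95 → $5,566.61
Dec 19, sell 46: 46/445 × $5,432.34 → $561.54
Total COGS = $5,566.61 + $561.54 = $6,128.15
Ending inventory (cost pool remaining) = $4,870.80

COGS = $6,128.15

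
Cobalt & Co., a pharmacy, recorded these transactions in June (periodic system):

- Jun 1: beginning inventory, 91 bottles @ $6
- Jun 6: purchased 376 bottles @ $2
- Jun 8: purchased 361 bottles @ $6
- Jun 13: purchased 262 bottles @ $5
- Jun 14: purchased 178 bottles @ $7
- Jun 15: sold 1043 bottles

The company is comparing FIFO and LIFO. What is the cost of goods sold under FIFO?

COGS = $4,539

FIFO COGS: 91 @ $6 + 376 @ $2 + 361 @ $6 + 215 @ $5 = $4,539
LIFO COGS: 178 @ $7 + 262 @ $5 + 361 @ $6 + 242 @ $2 = $5,206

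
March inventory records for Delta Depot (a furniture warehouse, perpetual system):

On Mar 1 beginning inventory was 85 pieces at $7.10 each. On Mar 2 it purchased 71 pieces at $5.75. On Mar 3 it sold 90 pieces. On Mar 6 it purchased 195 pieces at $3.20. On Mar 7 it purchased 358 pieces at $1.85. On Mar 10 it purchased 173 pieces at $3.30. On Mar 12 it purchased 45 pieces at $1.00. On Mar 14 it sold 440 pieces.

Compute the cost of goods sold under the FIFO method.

COGS = $1,966.90

Mar 3, 90 sold [FIFO — oldest first]: 85 @ $7.10 + 5 @ $5.75 = $632.25
Mar 14, 440 sold [FIFO — oldest first]: 66 @ $5.75 + 195 @ $3.20 + 179 @ $1.85 = $1,334.65
Total COGS = $632.25 + $1,334.65 = $1,966.90
Ending inventory: 179 @ $1.85 + 173 @ $3.30 + 45 @ $1.00 = $947.05
Check: goods available $2,913.95 = COGS $1,966.90 + ending $947.05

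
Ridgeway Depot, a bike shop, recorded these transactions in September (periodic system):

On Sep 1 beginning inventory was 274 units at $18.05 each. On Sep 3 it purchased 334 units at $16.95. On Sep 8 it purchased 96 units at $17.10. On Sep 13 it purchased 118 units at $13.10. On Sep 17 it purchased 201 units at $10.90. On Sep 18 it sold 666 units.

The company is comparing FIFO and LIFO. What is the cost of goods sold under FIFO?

COGS = $11,598.80

FIFO COGS: 274 @ $18.05 + 334 @ $16.95 + 58 @ $17.10 = $11,598.80
LIFO COGS: 201 @ $10.90 + 118 @ $13.10 + 96 @ $17.10 + 251 @ $16.95 = $9,632.75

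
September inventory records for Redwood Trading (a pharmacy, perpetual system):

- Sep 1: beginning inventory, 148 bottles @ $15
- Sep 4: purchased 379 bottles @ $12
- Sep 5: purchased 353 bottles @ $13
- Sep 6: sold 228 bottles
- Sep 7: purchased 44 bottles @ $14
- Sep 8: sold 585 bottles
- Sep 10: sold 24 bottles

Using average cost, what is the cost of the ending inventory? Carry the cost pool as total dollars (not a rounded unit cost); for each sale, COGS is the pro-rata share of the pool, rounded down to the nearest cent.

Ending inventory = $1,128.83

After Sep 1: 148 on hand, pool $2,220.00 (≈ $15.0000 each)
After Sep 4: 527 on hand, pool $6,768.00 (≈ $12.8425 each)
After Sep 5: 880 on hand, pool $11,357.00 (≈ $12.9057 each)
Sep 6, sell 228: 228/880 × $11,357.00 → $2,942.49
After Sep 7: 696 on hand, pool $9,030.51 (≈ $12.9749 each)
Sep 8, sell 585: 585/696 × $9,030.51 → $7,590.29
Sep 10, sell 24: 24/111 × $1,440.22 → $311.39
Total COGS = $2,942.49 + $7,590.29 + $311.39 = $10,844.17
Ending inventory (cost pool remaining) = $1,128.83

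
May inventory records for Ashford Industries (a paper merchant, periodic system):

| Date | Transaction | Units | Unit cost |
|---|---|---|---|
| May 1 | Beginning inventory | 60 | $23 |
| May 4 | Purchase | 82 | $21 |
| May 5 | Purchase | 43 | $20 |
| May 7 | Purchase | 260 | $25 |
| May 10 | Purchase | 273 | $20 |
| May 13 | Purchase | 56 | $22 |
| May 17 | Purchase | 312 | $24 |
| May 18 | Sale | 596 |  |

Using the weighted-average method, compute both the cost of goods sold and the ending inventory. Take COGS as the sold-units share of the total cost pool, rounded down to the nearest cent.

COGS = $13,523.60; ending inventory = $11,118.40

May 18, sell 596: 596/1086 × $24,642.00 → $13,523.60
Ending inventory (cost pool remaining) = $11,118.40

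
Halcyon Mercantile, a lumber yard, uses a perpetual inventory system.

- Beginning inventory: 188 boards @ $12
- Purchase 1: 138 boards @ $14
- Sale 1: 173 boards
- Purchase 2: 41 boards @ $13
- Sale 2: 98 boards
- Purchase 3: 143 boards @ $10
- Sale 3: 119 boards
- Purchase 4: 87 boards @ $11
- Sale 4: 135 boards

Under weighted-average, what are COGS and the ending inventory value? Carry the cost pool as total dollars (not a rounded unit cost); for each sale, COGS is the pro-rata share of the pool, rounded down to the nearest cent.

After Beginning: 188 on hand, pool $2,256.00 (≈ $12.0000 each)
After Purchase 1: 326 on hand, pool $4,188.00 (≈ $12.8466 each)
Sale 1, sell 173: 173/326 × $4,188.00 → $2,222.46
After Purchase 2: 194 on hand, pool $2,498.54 (≈ $12.8791 each)
Sale 2, sell 98: 98/194 × $2,498.54 → $1,262.14
After Purchase 3: 239 on hand, pool $2,666.40 (≈ $11.1565 each)
Sale 3, sell 119: 119/239 × $2,666.40 → $1,327.62
After Purchase 4: 207 on hand, pool $2,295.78 (≈ $11.0907 each)
Sale 4, sell 135: 135/207 × $2,295.78 → $1,497.24
Total COGS = $2,222.46 + $1,262.14 + $1,327.62 + $1,497.24 = $6,309.46
Ending inventory (cost pool remaining) = $798.54
Check: goods available $7,108.00 = COGS $6,309.46 + ending $798.54

COGS = $6,309.46; ending inventory = $798.54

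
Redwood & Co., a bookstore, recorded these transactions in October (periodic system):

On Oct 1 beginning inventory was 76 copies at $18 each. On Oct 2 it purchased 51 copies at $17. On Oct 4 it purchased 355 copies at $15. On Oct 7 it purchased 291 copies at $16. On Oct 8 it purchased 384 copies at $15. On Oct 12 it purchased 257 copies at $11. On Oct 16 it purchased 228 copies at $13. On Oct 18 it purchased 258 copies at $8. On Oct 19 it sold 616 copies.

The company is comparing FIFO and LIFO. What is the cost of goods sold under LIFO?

COGS = $6,458

FIFO COGS: 76 @ $18 + 51 @ $17 + 355 @ $15 + 134 @ $16 = $9,704
LIFO COGS: 258 @ $8 + 228 @ $13 + 130 @ $11 = $6,458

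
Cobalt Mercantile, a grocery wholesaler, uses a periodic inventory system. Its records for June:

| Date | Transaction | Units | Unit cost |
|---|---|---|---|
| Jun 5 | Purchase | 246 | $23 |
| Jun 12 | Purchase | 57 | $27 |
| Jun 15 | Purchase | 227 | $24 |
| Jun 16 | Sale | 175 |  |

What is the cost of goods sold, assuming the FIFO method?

COGS = $4,025

Jun 16, 175 sold [FIFO — oldest first]: 175 @ $23 = $4,025
Ending inventory: 71 @ $23 + 57 @ $27 + 227 @ $24 = $8,620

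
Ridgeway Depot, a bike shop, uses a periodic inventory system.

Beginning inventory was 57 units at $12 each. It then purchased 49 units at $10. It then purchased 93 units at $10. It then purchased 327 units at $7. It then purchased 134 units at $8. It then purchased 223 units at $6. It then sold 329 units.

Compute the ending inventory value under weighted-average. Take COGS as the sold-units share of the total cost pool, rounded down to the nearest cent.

Ending inventory = $4,268.25

Sale 1, sell 329: 329/883 × $6,803.00 → $2,534.75
Ending inventory (cost pool remaining) = $4,268.25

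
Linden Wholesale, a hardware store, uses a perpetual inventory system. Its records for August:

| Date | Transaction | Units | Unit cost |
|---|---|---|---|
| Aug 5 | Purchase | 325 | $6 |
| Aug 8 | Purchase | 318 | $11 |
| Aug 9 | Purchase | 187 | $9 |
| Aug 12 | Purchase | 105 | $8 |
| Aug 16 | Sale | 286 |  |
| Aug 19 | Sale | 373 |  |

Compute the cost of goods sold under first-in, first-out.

COGS = $5,592

Aug 16, 286 sold [FIFO — oldest first]: 286 @ $6 = $1,716
Aug 19, 373 sold [FIFO — oldest first]: 39 @ $6 + 318 @ $11 + 16 @ $9 = $3,876
Total COGS = $1,716 + $3,876 = $5,592
Ending inventory: 171 @ $9 + 105 @ $8 = $2,379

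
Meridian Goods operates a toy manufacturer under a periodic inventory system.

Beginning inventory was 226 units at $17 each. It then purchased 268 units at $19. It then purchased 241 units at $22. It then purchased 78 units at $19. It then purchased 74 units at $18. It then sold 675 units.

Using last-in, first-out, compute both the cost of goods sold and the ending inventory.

COGS = $13,446; ending inventory = $3,604

Sale 1 (675) [LIFO — newest first]: 74 @ $18 + 78 @ $19 + 241 @ $22 + 268 @ $19 + 14 @ $17 = $13,446
Ending inventory: 212 @ $17 = $3,604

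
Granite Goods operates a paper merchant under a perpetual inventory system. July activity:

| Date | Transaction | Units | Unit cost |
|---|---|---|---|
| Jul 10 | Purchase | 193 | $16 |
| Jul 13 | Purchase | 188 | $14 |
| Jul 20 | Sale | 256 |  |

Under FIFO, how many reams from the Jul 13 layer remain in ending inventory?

Jul 20, 256 sold [FIFO — oldest first]: 193 @ $16 + 63 @ $14 = $3,970
Ending inventory: 125 @ $14 = $1,750
Check: goods available $5,720 = COGS $3,970 + ending $1,750

125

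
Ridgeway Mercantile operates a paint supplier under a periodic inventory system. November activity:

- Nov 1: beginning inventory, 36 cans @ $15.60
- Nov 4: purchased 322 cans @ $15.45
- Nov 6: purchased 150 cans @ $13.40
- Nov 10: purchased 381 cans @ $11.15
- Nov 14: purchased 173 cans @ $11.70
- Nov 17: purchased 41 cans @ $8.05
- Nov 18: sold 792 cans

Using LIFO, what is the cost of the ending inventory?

Nov 18, 792 sold [LIFO — newest first]: 41 @ $8.05 + 173 @ $11.70 + 381 @ $11.15 + 150 @ $13.40 + 47 @ $15.45 = $9,338.45
Ending inventory: 36 @ $15.60 + 275 @ $15.45 = $4,810.35

Ending inventory = $4,810.35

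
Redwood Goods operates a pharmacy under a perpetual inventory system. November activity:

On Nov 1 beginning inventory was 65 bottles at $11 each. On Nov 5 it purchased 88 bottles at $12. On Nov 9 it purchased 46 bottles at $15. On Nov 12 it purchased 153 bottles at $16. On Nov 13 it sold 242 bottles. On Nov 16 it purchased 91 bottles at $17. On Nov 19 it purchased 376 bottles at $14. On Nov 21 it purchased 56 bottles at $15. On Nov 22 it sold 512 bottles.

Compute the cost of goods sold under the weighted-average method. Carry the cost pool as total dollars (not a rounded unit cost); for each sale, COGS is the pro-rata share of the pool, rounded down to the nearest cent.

After Nov 1: 65 on hand, pool $715.00 (≈ $11.0000 each)
After Nov 5: 153 on hand, pool $1,771.00 (≈ $11.5752 each)
After Nov 9: 199 on hand, pool $2,461.00 (≈ $12.3668 each)
After Nov 12: 352 on hand, pool $4,909.00 (≈ $13.9460 each)
Nov 13, sell 242: 242/352 × $4,909.00 → $3,374.93
After Nov 16: 201 on hand, pool $3,081.07 (≈ $15.3287 each)
After Nov 19: 577 on hand, pool $8,345.07 (≈ $14.4629 each)
After Nov 21: 633 on hand, pool $9,185.07 (≈ $14.5104 each)
Nov 22, sell 512: 512/633 × $9,185.07 → $7,429.31
Total COGS = $3,374.93 + $7,429.31 = $10,804.24
Ending inventory (cost pool remaining) = $1,755.76

COGS = $10,804.24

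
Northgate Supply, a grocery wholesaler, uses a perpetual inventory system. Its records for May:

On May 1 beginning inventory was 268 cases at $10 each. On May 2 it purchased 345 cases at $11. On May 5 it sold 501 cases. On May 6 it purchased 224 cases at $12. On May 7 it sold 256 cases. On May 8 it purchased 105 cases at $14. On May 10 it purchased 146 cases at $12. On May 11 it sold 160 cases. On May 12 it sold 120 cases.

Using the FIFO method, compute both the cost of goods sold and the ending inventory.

May 5, 501 sold [FIFO — oldest first]: 268 @ $10 + 233 @ $11 = $5,243
May 7, 256 sold [FIFO — oldest first]: 112 @ $11 + 144 @ $12 = $2,960
May 11, 160 sold [FIFO — oldest first]: 80 @ $12 + 80 @ $14 = $2,080
May 12, 120 sold [FIFO — oldest first]: 25 @ $14 + 95 @ $12 = $1,490
Total COGS = $5,243 + $2,960 + $2,080 + $1,490 = $11,773
Ending inventory: 51 @ $12 = $612

COGS = $11,773; ending inventory = $612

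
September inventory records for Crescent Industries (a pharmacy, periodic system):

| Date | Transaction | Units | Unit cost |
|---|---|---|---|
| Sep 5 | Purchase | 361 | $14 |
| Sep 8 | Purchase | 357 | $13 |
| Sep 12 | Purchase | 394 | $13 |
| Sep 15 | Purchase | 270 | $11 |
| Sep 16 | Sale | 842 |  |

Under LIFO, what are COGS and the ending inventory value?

Sep 16, 842 sold [LIFO — newest first]: 270 @ $11 + 394 @ $13 + 178 @ $13 = $10,406
Ending inventory: 361 @ $14 + 179 @ $13 = $7,381

COGS = $10,406; ending inventory = $7,381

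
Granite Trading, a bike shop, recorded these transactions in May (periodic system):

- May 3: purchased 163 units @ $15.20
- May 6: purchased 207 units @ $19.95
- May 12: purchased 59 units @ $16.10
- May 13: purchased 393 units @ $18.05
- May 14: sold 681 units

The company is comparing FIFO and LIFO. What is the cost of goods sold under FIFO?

FIFO COGS: 163 @ $15.20 + 207 @ $19.95 + 59 @ $16.10 + 252 @ $18.05 = $12,105.75
LIFO COGS: 393 @ $18.05 + 59 @ $16.10 + 207 @ $19.95 + 22 @ $15.20 = $12,507.60

COGS = $12,105.75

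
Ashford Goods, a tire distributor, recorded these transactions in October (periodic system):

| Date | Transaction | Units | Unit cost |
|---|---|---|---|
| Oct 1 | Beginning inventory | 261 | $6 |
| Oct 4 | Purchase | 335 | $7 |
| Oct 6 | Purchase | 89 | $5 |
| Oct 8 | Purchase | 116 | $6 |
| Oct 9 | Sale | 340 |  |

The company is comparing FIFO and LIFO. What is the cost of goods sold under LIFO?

FIFO COGS: 261 @ $6 + 79 @ $7 = $2,119
LIFO COGS: 116 @ $6 + 89 @ $5 + 135 @ $7 = $2,086

COGS = $2,086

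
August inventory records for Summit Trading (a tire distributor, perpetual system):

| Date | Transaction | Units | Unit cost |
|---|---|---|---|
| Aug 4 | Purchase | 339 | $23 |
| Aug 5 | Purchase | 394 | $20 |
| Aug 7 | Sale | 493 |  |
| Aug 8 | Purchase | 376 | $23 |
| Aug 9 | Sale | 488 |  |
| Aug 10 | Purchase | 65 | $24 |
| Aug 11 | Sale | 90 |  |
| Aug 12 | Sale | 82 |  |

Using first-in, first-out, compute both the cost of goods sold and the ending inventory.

COGS = $25,381; ending inventory = $504

Aug 7, 493 sold [FIFO — oldest first]: 339 @ $23 + 154 @ $20 = $10,877
Aug 9, 488 sold [FIFO — oldest first]: 240 @ $20 + 248 @ $23 = $10,504
Aug 11, 90 sold [FIFO — oldest first]: 90 @ $23 = $2,070
Aug 12, 82 sold [FIFO — oldest first]: 38 @ $23 + 44 @ $24 = $1,930
Total COGS = $10,877 + $10,504 + $2,070 + $1,930 = $25,381
Ending inventory: 21 @ $24 = $504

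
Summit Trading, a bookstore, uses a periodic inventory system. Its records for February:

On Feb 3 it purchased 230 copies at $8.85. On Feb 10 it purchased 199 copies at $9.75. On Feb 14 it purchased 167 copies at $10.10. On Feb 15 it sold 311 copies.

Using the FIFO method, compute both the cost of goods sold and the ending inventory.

COGS = $2,825.25; ending inventory = $2,837.20

Feb 15, 311 sold [FIFO — oldest first]: 230 @ $8.85 + 81 @ $9.75 = $2,825.25
Ending inventory: 118 @ $9.75 + 167 @ $10.10 = $2,837.20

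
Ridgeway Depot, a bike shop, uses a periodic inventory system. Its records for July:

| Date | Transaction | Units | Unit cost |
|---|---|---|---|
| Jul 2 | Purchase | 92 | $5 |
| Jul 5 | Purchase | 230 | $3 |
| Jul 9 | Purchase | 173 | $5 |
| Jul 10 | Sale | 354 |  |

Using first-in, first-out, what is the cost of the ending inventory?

Ending inventory = $705

Jul 10, 354 sold [FIFO — oldest first]: 92 @ $5 + 230 @ $3 + 32 @ $5 = $1,310
Ending inventory: 141 @ $5 = $705
Check: goods available $2,015 = COGS $1,310 + ending $705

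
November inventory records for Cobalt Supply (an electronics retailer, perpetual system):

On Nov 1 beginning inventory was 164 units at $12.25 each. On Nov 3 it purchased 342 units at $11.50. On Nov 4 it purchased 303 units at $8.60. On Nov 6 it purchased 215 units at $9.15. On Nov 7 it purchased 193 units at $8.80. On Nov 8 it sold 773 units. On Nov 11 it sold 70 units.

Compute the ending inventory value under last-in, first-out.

Nov 8, 773 sold [LIFO — newest first]: 193 @ $8.80 + 215 @ $9.15 + 303 @ $8.60 + 62 @ $11.50 = $6,984.45
Nov 11, 70 sold [LIFO — newest first]: 70 @ $11.50 = $805.00
Total COGS = $6,984.45 + $805.00 = $7,789.45
Ending inventory: 164 @ $12.25 + 210 @ $11.50 = $4,424.00

Ending inventory = $4,424.00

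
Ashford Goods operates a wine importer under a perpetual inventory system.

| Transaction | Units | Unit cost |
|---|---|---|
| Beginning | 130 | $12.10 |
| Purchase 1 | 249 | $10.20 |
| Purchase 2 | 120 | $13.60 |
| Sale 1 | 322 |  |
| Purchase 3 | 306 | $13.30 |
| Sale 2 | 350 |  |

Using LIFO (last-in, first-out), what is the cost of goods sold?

COGS = $8,211.00

Sale 1 (322) [LIFO — newest first]: 120 @ $13.60 + 202 @ $10.20 = $3,692.40
Sale 2 (350) [LIFO — newest first]: 306 @ $13.30 + 44 @ $10.20 = $4,518.60
Total COGS = $3,692.40 + $4,518.60 = $8,211.00
Ending inventory: 130 @ $12.10 + 3 @ $10.20 = $1,603.60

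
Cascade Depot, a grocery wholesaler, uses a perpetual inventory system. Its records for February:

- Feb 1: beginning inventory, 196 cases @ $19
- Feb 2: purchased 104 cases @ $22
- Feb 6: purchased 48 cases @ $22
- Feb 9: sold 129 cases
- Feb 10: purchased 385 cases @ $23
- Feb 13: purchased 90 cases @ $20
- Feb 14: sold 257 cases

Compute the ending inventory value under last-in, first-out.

Feb 9, 129 sold [LIFO — newest first]: 48 @ $22 + 81 @ $22 = $2,838
Feb 14, 257 sold [LIFO — newest first]: 90 @ $20 + 167 @ $23 = $5,641
Total COGS = $2,838 + $5,641 = $8,479
Ending inventory: 196 @ $19 + 23 @ $22 + 218 @ $23 = $9,244

Ending inventory = $9,244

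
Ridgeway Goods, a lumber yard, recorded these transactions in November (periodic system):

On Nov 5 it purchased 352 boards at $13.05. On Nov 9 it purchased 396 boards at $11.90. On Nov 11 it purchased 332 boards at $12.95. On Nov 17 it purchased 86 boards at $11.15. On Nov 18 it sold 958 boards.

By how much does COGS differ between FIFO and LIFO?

$175.60

FIFO COGS: 352 @ $13.05 + 396 @ $11.90 + 210 @ $12.95 = $12,025.50
LIFO COGS: 86 @ $11.15 + 332 @ $12.95 + 396 @ $11.90 + 144 @ $13.05 = $11,849.90
Difference = |$12,025.50 − $11,849.90| = $175.60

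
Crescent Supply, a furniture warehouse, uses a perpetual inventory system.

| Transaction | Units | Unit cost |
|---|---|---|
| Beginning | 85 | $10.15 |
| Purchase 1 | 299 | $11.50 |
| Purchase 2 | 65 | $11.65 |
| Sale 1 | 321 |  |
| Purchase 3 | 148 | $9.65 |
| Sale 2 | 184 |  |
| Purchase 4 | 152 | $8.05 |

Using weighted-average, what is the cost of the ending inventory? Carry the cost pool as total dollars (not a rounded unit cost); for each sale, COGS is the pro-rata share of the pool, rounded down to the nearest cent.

After Beginning: 85 on hand, pool $862.75 (≈ $10.1500 each)
After Purchase 1: 384 on hand, pool $4,301.25 (≈ $11.2012 each)
After Purchase 2: 449 on hand, pool $5,058.50 (≈ $11.2661 each)
Sale 1, sell 321: 321/449 × $5,058.50 → $3,616.43
After Purchase 3: 276 on hand, pool $2,870.27 (≈ $10.3995 each)
Sale 2, sell 184: 184/276 × $2,870.27 → $1,913.51
After Purchase 4: 244 on hand, pool $2,180.36 (≈ $8.9359 each)
Total COGS = $3,616.43 + $1,913.51 = $5,529.94
Ending inventory (cost pool remaining) = $2,180.36

Ending inventory = $2,180.36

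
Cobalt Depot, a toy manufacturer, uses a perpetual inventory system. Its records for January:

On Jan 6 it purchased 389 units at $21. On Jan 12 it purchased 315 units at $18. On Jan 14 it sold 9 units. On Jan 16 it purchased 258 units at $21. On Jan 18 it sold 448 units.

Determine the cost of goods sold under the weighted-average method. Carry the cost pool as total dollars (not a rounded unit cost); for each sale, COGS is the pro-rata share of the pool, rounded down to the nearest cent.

After Jan 6: 389 on hand, pool $8,169.00 (≈ $21.0000 each)
After Jan 12: 704 on hand, pool $13,839.00 (≈ $19.6577 each)
Jan 14, sell 9: 9/704 × $13,839.00 → $176.91
After Jan 16: 953 on hand, pool $19,080.09 (≈ $20.0211 each)
Jan 18, sell 448: 448/953 × $19,080.09 → $8,969.44
Total COGS = $176.91 + $8,969.44 = $9,146.35
Ending inventory (cost pool remaining) = $10,110.65
Check: goods available $19,257.00 = COGS $9,146.35 + ending $10,110.65

COGS = $9,146.35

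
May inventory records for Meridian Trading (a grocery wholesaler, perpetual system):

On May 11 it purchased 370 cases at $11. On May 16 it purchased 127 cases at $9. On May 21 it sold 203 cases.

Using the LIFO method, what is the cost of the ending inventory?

Ending inventory = $3,234

May 21, 203 sold [LIFO — newest first]: 127 @ $9 + 76 @ $11 = $1,979
Ending inventory: 294 @ $11 = $3,234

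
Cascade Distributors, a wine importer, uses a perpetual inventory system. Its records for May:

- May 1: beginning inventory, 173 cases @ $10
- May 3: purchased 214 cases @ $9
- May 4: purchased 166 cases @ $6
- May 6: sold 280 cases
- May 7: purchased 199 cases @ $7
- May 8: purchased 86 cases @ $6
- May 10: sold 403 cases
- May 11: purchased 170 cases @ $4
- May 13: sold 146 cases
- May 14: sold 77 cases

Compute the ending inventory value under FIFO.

May 6, 280 sold [FIFO — oldest first]: 173 @ $10 + 107 @ $9 = $2,693
May 10, 403 sold [FIFO — oldest first]: 107 @ $9 + 166 @ $6 + 130 @ $7 = $2,869
May 13, 146 sold [FIFO — oldest first]: 69 @ $7 + 77 @ $6 = $945
May 14, 77 sold [FIFO — oldest first]: 9 @ $6 + 68 @ $4 = $326
Total COGS = $2,693 + $2,869 + $945 + $326 = $6,833
Ending inventory: 102 @ $4 = $408

Ending inventory = $408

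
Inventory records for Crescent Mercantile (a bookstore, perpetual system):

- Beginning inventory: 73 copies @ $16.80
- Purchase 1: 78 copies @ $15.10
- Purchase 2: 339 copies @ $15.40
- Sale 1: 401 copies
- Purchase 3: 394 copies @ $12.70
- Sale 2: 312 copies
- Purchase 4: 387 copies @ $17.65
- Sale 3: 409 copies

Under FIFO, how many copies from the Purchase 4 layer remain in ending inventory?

149

Sale 1 (401) [FIFO — oldest first]: 73 @ $16.80 + 78 @ $15.10 + 250 @ $15.40 = $6,254.20
Sale 2 (312) [FIFO — oldest first]: 89 @ $15.40 + 223 @ $12.70 = $4,202.70
Sale 3 (409) [FIFO — oldest first]: 171 @ $12.70 + 238 @ $17.65 = $6,372.40
Total COGS = $6,254.20 + $4,202.70 + $6,372.40 = $16,829.30
Ending inventory: 149 @ $17.65 = $2,629.85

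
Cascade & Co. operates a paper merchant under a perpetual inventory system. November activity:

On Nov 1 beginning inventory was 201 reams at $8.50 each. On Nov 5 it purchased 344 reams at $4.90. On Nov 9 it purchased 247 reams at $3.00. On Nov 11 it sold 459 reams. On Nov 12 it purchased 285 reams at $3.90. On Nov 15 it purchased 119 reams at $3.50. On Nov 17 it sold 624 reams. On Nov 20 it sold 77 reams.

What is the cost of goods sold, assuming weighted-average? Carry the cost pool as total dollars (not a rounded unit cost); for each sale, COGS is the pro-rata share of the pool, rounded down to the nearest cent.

After Nov 1: 201 on hand, pool $1,708.50 (≈ $8.5000 each)
After Nov 5: 545 on hand, pool $3,394.10 (≈ $6.2277 each)
After Nov 9: 792 on hand, pool $4,135.10 (≈ $5.2211 each)
Nov 11, sell 459: 459/792 × $4,135.10 → $2,396.47
After Nov 12: 618 on hand, pool $2,850.13 (≈ $4.6119 each)
After Nov 15: 737 on hand, pool $3,266.63 (≈ $4.4323 each)
Nov 17, sell 624: 624/737 × $3,266.63 → $2,765.77
Nov 20, sell 77: 77/113 × $500.86 → $341.29
Total COGS = $2,396.47 + $2,765.77 + $341.29 = $5,503.53
Ending inventory (cost pool remaining) = $159.57

COGS = $5,503.53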